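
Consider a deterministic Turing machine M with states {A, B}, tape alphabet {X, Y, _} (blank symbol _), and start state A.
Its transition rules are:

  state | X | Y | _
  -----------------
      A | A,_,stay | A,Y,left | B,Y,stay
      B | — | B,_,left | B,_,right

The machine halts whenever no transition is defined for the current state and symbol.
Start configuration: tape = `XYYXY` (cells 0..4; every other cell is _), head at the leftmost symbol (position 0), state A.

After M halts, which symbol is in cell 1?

_

A | _[X]YYXY   read X → write _, move stay, go to A
A | _[_]YYXY   read _ → write Y, move stay, go to B
B | _[Y]YYXY   read Y → write _, move left, go to B
B | [_]_YYXY   read _ → write _, move right, go to B
B | _[_]YYXY   read _ → write _, move right, go to B
B | __[Y]YXY   read Y → write _, move left, go to B
B | _[_]_YXY   read _ → write _, move right, go to B
B | __[_]YXY   read _ → write _, move right, go to B
B | ___[Y]XY   read Y → write _, move left, go to B
B | __[_]_XY   read _ → write _, move right, go to B
B | ___[_]XY   read _ → write _, move right, go to B
B | ____[X]Y
Cell 1 holds _ when M halts.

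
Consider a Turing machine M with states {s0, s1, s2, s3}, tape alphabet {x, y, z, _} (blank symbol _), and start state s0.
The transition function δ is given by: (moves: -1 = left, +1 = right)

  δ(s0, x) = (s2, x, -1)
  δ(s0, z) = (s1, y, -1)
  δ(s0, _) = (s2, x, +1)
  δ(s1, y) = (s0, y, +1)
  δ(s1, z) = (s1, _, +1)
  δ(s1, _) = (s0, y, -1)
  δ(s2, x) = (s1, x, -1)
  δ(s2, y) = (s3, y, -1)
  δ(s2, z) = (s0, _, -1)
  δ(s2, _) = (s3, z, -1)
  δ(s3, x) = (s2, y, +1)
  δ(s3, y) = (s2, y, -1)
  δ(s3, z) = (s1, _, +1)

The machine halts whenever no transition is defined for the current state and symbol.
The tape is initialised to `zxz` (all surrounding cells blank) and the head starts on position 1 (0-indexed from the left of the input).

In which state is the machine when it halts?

s0

s0 | _z[x]z   read x → write x, move -1, go to s2
s2 | _[z]xz   read z → write _, move -1, go to s0
s0 | [_]_xz   read _ → write x, move +1, go to s2
s2 | x[_]xz   read _ → write z, move -1, go to s3
s3 | [x]zxz   read x → write y, move +1, go to s2
s2 | y[z]xz   read z → write _, move -1, go to s0
s0 | [y]_xz
No transition is defined for (s0, y); M halts in state s0.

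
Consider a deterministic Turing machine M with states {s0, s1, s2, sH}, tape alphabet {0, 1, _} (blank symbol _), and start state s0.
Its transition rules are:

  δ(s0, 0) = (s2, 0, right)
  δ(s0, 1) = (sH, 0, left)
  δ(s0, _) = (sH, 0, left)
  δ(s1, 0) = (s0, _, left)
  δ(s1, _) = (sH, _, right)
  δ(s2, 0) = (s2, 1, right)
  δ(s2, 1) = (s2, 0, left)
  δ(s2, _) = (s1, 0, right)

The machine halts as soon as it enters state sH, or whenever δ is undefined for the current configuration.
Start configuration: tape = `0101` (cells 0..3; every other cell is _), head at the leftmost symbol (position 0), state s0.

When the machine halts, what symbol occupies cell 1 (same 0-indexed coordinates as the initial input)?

state=s0 head=0 tape=_[0]101__   (s0,0)→(s2,0,right)
state=s2 head=1 tape=_0[1]01__   (s2,1)→(s2,0,left)
state=s2 head=0 tape=_[0]001__   (s2,0)→(s2,1,right)
state=s2 head=1 tape=_1[0]01__   (s2,0)→(s2,1,right)
state=s2 head=2 tape=_11[0]1__   (s2,0)→(s2,1,right)
state=s2 head=3 tape=_111[1]__   (s2,1)→(s2,0,left)
state=s2 head=2 tape=_11[1]0__   (s2,1)→(s2,0,left)
state=s2 head=1 tape=_1[1]00__   (s2,1)→(s2,0,left)
state=s2 head=0 tape=_[1]000__   (s2,1)→(s2,0,left)
state=s2 head=-1 tape=[_]0000__   (s2,_)→(s1,0,right)
state=s1 head=0 tape=0[0]000__   (s1,0)→(s0,_,left)
state=s0 head=-1 tape=[0]_000__   (s0,0)→(s2,0,right)
state=s2 head=0 tape=0[_]000__   (s2,_)→(s1,0,right)
state=s1 head=1 tape=00[0]00__   (s1,0)→(s0,_,left)
state=s0 head=0 tape=0[0]_00__   (s0,0)→(s2,0,right)
state=s2 head=1 tape=00[_]00__   (s2,_)→(s1,0,right)
state=s1 head=2 tape=000[0]0__   (s1,0)→(s0,_,left)
state=s0 head=1 tape=00[0]_0__   (s0,0)→(s2,0,right)
state=s2 head=2 tape=000[_]0__   (s2,_)→(s1,0,right)
state=s1 head=3 tape=0000[0]__   (s1,0)→(s0,_,left)
state=s0 head=2 tape=000[0]___   (s0,0)→(s2,0,right)
state=s2 head=3 tape=0000[_]__   (s2,_)→(s1,0,right)
state=s1 head=4 tape=00000[_]_   (s1,_)→(sH,_,right)
state=sH head=5 tape=00000_[_]
Cell 1 holds 0 when M halts.

0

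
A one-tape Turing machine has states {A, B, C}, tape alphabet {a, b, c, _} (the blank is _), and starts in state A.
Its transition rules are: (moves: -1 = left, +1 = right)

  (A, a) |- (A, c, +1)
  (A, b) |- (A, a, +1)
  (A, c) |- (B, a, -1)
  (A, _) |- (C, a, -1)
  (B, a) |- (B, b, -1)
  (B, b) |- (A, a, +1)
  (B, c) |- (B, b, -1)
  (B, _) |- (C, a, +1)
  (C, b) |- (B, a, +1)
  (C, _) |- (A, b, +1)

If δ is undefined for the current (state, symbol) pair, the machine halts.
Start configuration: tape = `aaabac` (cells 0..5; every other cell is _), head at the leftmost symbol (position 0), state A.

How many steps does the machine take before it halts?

19

state=A head=0 tape=_[a]aabac_   (A,a)→(A,c,+1)
state=A head=1 tape=_c[a]abac_   (A,a)→(A,c,+1)
state=A head=2 tape=_cc[a]bac_   (A,a)→(A,c,+1)
state=A head=3 tape=_ccc[b]ac_   (A,b)→(A,a,+1)
state=A head=4 tape=_ccca[a]c_   (A,a)→(A,c,+1)
state=A head=5 tape=_cccac[c]_   (A,c)→(B,a,-1)
state=B head=4 tape=_ccca[c]a_   (B,c)→(B,b,-1)
state=B head=3 tape=_ccc[a]ba_   (B,a)→(B,b,-1)
state=B head=2 tape=_cc[c]bba_   (B,c)→(B,b,-1)
state=B head=1 tape=_c[c]bbba_   (B,c)→(B,b,-1)
state=B head=0 tape=_[c]bbbba_   (B,c)→(B,b,-1)
state=B head=-1 tape=[_]bbbbba_   (B,_)→(C,a,+1)
state=C head=0 tape=a[b]bbbba_   (C,b)→(B,a,+1)
state=B head=1 tape=aa[b]bbba_   (B,b)→(A,a,+1)
state=A head=2 tape=aaa[b]bba_   (A,b)→(A,a,+1)
state=A head=3 tape=aaaa[b]ba_   (A,b)→(A,a,+1)
state=A head=4 tape=aaaaa[b]a_   (A,b)→(A,a,+1)
state=A head=5 tape=aaaaaa[a]_   (A,a)→(A,c,+1)
state=A head=6 tape=aaaaaac[_]   (A,_)→(C,a,-1)
state=C head=5 tape=aaaaaa[c]a
M halts after 19 transitions.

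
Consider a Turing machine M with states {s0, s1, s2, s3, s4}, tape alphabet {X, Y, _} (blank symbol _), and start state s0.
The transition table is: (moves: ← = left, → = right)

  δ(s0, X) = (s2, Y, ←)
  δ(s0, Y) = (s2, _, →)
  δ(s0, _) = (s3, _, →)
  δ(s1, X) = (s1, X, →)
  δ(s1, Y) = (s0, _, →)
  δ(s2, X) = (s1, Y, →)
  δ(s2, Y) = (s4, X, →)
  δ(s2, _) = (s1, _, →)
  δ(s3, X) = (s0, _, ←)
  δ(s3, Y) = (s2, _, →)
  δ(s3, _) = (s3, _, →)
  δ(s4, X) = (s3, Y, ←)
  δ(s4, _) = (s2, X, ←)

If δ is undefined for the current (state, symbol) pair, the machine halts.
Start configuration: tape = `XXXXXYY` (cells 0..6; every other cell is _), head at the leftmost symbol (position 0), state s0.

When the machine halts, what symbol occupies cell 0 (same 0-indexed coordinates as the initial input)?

s0 | _[X]XXXXYY__   read X → write Y, move ←, go to s2
s2 | [_]YXXXXYY__   read _ → write _, move →, go to s1
s1 | _[Y]XXXXYY__   read Y → write _, move →, go to s0
s0 | __[X]XXXYY__   read X → write Y, move ←, go to s2
s2 | _[_]YXXXYY__   read _ → write _, move →, go to s1
s1 | __[Y]XXXYY__   read Y → write _, move →, go to s0
s0 | ___[X]XXYY__   read X → write Y, move ←, go to s2
s2 | __[_]YXXYY__   read _ → write _, move →, go to s1
s1 | ___[Y]XXYY__   read Y → write _, move →, go to s0
s0 | ____[X]XYY__   read X → write Y, move ←, go to s2
s2 | ___[_]YXYY__   read _ → write _, move →, go to s1
s1 | ____[Y]XYY__   read Y → write _, move →, go to s0
s0 | _____[X]YY__   read X → write Y, move ←, go to s2
s2 | ____[_]YYY__   read _ → write _, move →, go to s1
s1 | _____[Y]YY__   read Y → write _, move →, go to s0
s0 | ______[Y]Y__   read Y → write _, move →, go to s2
s2 | _______[Y]__   read Y → write X, move →, go to s4
s4 | _______X[_]_   read _ → write X, move ←, go to s2
s2 | _______[X]X_   read X → write Y, move →, go to s1
s1 | _______Y[X]_   read X → write X, move →, go to s1
s1 | _______YX[_]
Cell 0 holds _ when M halts.

_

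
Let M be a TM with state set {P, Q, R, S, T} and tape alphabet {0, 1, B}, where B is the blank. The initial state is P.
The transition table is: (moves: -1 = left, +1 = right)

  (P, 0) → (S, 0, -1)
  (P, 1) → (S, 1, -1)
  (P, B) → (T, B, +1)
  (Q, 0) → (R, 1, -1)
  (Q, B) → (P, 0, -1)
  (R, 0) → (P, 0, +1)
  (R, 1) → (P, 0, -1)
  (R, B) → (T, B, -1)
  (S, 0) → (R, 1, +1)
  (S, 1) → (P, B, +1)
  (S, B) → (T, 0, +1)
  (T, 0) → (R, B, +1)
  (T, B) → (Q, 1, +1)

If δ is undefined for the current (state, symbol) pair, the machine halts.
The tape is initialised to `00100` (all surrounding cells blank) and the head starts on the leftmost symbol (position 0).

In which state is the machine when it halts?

T

state=P head=0 tape=B[0]0100   (P,0)→(S,0,-1)
state=S head=-1 tape=[B]00100   (S,B)→(T,0,+1)
state=T head=0 tape=0[0]0100   (T,0)→(R,B,+1)
state=R head=1 tape=0B[0]100   (R,0)→(P,0,+1)
state=P head=2 tape=0B0[1]00   (P,1)→(S,1,-1)
state=S head=1 tape=0B[0]100   (S,0)→(R,1,+1)
state=R head=2 tape=0B1[1]00   (R,1)→(P,0,-1)
state=P head=1 tape=0B[1]000   (P,1)→(S,1,-1)
state=S head=0 tape=0[B]1000   (S,B)→(T,0,+1)
state=T head=1 tape=00[1]000
No transition is defined for (T, 1); M halts in state T.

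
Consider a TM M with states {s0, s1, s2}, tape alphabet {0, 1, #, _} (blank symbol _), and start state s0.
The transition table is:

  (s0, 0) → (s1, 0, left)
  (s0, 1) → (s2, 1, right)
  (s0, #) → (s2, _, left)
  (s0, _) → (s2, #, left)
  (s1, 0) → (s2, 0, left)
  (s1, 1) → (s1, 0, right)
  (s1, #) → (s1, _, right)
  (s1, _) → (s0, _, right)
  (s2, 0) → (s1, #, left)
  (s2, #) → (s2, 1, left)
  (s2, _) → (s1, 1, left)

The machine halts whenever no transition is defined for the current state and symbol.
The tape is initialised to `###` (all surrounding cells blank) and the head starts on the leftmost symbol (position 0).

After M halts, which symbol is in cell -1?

state=s0 head=0 tape=__[#]##__   (s0,#)→(s2,_,left)
state=s2 head=-1 tape=_[_]_##__   (s2,_)→(s1,1,left)
state=s1 head=-2 tape=[_]1_##__   (s1,_)→(s0,_,right)
state=s0 head=-1 tape=_[1]_##__   (s0,1)→(s2,1,right)
state=s2 head=0 tape=_1[_]##__   (s2,_)→(s1,1,left)
state=s1 head=-1 tape=_[1]1##__   (s1,1)→(s1,0,right)
state=s1 head=0 tape=_0[1]##__   (s1,1)→(s1,0,right)
state=s1 head=1 tape=_00[#]#__   (s1,#)→(s1,_,right)
state=s1 head=2 tape=_00_[#]__   (s1,#)→(s1,_,right)
state=s1 head=3 tape=_00__[_]_   (s1,_)→(s0,_,right)
state=s0 head=4 tape=_00___[_]   (s0,_)→(s2,#,left)
state=s2 head=3 tape=_00__[_]#   (s2,_)→(s1,1,left)
state=s1 head=2 tape=_00_[_]1#   (s1,_)→(s0,_,right)
state=s0 head=3 tape=_00__[1]#   (s0,1)→(s2,1,right)
state=s2 head=4 tape=_00__1[#]   (s2,#)→(s2,1,left)
state=s2 head=3 tape=_00__[1]1
Cell -1 holds 0 when M halts.

0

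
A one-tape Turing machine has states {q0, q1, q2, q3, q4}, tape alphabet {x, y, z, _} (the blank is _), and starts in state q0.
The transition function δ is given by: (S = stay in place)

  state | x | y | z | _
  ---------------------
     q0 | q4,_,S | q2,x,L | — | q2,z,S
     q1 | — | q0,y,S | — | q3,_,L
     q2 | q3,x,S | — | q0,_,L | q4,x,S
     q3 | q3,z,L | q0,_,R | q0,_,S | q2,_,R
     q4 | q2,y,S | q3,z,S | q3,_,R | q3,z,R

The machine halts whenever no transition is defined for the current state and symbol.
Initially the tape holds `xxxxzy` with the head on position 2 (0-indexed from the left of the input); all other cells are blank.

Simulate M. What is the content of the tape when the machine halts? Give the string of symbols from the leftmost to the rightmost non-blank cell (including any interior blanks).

q0 | xx[x]xzy   read x → write _, move S, go to q4
q4 | xx[_]xzy   read _ → write z, move R, go to q3
q3 | xxz[x]zy   read x → write z, move L, go to q3
q3 | xx[z]zzy   read z → write _, move S, go to q0
q0 | xx[_]zzy   read _ → write z, move S, go to q2
q2 | xx[z]zzy   read z → write _, move L, go to q0
q0 | x[x]_zzy   read x → write _, move S, go to q4
q4 | x[_]_zzy   read _ → write z, move R, go to q3
q3 | xz[_]zzy   read _ → write _, move R, go to q2
q2 | xz_[z]zy   read z → write _, move L, go to q0
q0 | xz[_]_zy   read _ → write z, move S, go to q2
q2 | xz[z]_zy   read z → write _, move L, go to q0
q0 | x[z]__zy
The non-blank tape span at halt is xz__zy.

xz__zy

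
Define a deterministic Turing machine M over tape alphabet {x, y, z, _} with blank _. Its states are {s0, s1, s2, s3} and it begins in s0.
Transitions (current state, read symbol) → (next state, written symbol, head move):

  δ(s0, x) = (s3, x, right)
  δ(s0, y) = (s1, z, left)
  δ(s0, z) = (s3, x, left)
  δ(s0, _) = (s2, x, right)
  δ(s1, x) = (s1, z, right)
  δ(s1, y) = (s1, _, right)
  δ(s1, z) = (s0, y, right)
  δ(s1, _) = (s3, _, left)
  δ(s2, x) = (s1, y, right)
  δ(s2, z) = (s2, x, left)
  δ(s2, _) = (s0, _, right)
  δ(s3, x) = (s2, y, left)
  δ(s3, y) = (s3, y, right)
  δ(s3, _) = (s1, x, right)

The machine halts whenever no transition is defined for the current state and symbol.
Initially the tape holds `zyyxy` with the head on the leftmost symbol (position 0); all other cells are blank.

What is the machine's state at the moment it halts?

state=s0 head=0 tape=_[z]yyxy__   (s0,z)→(s3,x,left)
state=s3 head=-1 tape=[_]xyyxy__   (s3,_)→(s1,x,right)
state=s1 head=0 tape=x[x]yyxy__   (s1,x)→(s1,z,right)
state=s1 head=1 tape=xz[y]yxy__   (s1,y)→(s1,_,right)
state=s1 head=2 tape=xz_[y]xy__   (s1,y)→(s1,_,right)
state=s1 head=3 tape=xz__[x]y__   (s1,x)→(s1,z,right)
state=s1 head=4 tape=xz__z[y]__   (s1,y)→(s1,_,right)
state=s1 head=5 tape=xz__z_[_]_   (s1,_)→(s3,_,left)
state=s3 head=4 tape=xz__z[_]__   (s3,_)→(s1,x,right)
state=s1 head=5 tape=xz__zx[_]_   (s1,_)→(s3,_,left)
state=s3 head=4 tape=xz__z[x]__   (s3,x)→(s2,y,left)
state=s2 head=3 tape=xz__[z]y__   (s2,z)→(s2,x,left)
state=s2 head=2 tape=xz_[_]xy__   (s2,_)→(s0,_,right)
state=s0 head=3 tape=xz__[x]y__   (s0,x)→(s3,x,right)
state=s3 head=4 tape=xz__x[y]__   (s3,y)→(s3,y,right)
state=s3 head=5 tape=xz__xy[_]_   (s3,_)→(s1,x,right)
state=s1 head=6 tape=xz__xyx[_]   (s1,_)→(s3,_,left)
state=s3 head=5 tape=xz__xy[x]_   (s3,x)→(s2,y,left)
state=s2 head=4 tape=xz__x[y]y_
No transition is defined for (s2, y); M halts in state s2.

s2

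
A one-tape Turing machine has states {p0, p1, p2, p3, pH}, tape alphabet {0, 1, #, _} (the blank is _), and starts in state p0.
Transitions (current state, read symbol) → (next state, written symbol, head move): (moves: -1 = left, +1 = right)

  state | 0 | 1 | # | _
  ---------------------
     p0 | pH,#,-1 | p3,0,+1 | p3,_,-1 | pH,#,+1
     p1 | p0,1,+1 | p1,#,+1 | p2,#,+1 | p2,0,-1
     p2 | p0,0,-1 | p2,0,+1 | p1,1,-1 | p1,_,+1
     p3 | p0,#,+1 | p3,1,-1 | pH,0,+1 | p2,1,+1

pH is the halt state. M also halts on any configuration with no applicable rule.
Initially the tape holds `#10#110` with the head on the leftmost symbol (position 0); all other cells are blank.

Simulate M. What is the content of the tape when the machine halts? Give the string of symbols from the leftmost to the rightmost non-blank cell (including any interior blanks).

1_01_110

state=p0 head=0 tape=_[#]10#110   (p0,#)→(p3,_,-1)
state=p3 head=-1 tape=[_]_10#110   (p3,_)→(p2,1,+1)
state=p2 head=0 tape=1[_]10#110   (p2,_)→(p1,_,+1)
state=p1 head=1 tape=1_[1]0#110   (p1,1)→(p1,#,+1)
state=p1 head=2 tape=1_#[0]#110   (p1,0)→(p0,1,+1)
state=p0 head=3 tape=1_#1[#]110   (p0,#)→(p3,_,-1)
state=p3 head=2 tape=1_#[1]_110   (p3,1)→(p3,1,-1)
state=p3 head=1 tape=1_[#]1_110   (p3,#)→(pH,0,+1)
state=pH head=2 tape=1_0[1]_110
The non-blank tape span at halt is 1_01_110.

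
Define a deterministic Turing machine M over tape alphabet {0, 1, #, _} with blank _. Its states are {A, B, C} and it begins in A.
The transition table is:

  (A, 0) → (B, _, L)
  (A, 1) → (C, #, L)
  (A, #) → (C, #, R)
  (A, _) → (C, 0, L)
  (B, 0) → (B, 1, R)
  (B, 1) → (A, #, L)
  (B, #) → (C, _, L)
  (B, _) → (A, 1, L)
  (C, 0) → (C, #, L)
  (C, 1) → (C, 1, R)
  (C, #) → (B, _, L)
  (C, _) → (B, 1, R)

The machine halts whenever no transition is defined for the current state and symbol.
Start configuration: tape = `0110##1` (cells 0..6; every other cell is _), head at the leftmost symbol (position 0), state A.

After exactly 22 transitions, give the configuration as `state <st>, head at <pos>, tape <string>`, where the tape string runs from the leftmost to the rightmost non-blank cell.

state C, head at -6, tape ##_1#_110##1

A | ______[0]110##1   read 0 → write _, move L, go to B
B | _____[_]_110##1   read _ → write 1, move L, go to A
A | ____[_]1_110##1   read _ → write 0, move L, go to C
C | ___[_]01_110##1   read _ → write 1, move R, go to B
B | ___1[0]1_110##1   read 0 → write 1, move R, go to B
B | ___11[1]_110##1   read 1 → write #, move L, go to A
A | ___1[1]#_110##1   read 1 → write #, move L, go to C
C | ___[1]##_110##1   read 1 → write 1, move R, go to C
C | ___1[#]#_110##1   read # → write _, move L, go to B
B | ___[1]_#_110##1   read 1 → write #, move L, go to A
A | __[_]#_#_110##1   read _ → write 0, move L, go to C
C | _[_]0#_#_110##1   read _ → write 1, move R, go to B
B | _1[0]#_#_110##1   read 0 → write 1, move R, go to B
B | _11[#]_#_110##1   read # → write _, move L, go to C
C | _1[1]__#_110##1   read 1 → write 1, move R, go to C
C | _11[_]_#_110##1   read _ → write 1, move R, go to B
B | _111[_]#_110##1   read _ → write 1, move L, go to A
A | _11[1]1#_110##1   read 1 → write #, move L, go to C
C | _1[1]#1#_110##1   read 1 → write 1, move R, go to C
C | _11[#]1#_110##1   read # → write _, move L, go to B
B | _1[1]_1#_110##1   read 1 → write #, move L, go to A
A | _[1]#_1#_110##1   read 1 → write #, move L, go to C
C | [_]##_1#_110##1
After 22 steps: state C, head at -6, tape ##_1#_110##1.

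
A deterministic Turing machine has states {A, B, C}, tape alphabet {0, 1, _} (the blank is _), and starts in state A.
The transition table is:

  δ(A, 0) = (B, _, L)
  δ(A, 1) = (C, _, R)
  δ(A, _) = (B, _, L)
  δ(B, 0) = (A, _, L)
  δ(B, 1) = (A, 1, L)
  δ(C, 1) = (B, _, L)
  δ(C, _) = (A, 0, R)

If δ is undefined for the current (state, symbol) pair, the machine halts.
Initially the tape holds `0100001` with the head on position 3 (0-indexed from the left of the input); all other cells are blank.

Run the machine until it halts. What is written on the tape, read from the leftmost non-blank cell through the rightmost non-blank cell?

state=A head=3 tape=__010[0]001   (A,0)→(B,_,L)
state=B head=2 tape=__01[0]_001   (B,0)→(A,_,L)
state=A head=1 tape=__0[1]__001   (A,1)→(C,_,R)
state=C head=2 tape=__0_[_]_001   (C,_)→(A,0,R)
state=A head=3 tape=__0_0[_]001   (A,_)→(B,_,L)
state=B head=2 tape=__0_[0]_001   (B,0)→(A,_,L)
state=A head=1 tape=__0[_]__001   (A,_)→(B,_,L)
state=B head=0 tape=__[0]___001   (B,0)→(A,_,L)
state=A head=-1 tape=_[_]____001   (A,_)→(B,_,L)
state=B head=-2 tape=[_]_____001
The non-blank tape span at halt is 001.

001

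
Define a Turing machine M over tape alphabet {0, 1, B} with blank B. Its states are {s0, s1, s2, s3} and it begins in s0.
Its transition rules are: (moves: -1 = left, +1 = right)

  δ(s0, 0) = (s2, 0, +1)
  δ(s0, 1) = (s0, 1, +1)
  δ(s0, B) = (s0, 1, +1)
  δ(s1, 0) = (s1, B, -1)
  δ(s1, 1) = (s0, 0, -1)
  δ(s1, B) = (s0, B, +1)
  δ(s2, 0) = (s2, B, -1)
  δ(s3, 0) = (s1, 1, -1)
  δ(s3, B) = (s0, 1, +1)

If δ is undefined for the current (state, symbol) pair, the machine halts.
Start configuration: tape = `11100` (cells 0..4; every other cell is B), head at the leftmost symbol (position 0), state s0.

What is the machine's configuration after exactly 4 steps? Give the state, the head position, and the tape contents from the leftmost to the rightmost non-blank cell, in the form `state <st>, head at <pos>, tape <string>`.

state s2, head at 4, tape 11100

s0 | [1]1100   read 1 → write 1, move +1, go to s0
s0 | 1[1]100   read 1 → write 1, move +1, go to s0
s0 | 11[1]00   read 1 → write 1, move +1, go to s0
s0 | 111[0]0   read 0 → write 0, move +1, go to s2
s2 | 1110[0]
After 4 steps: state s2, head at 4, tape 11100.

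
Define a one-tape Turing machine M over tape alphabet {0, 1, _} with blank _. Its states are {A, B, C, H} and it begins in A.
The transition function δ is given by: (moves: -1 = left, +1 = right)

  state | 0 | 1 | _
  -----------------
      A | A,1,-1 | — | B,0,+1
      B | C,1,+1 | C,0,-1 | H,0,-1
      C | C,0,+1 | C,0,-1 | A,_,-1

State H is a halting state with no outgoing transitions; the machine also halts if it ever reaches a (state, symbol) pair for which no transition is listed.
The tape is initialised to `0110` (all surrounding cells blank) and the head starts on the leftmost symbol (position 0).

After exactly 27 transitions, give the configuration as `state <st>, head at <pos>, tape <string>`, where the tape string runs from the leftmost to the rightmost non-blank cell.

state=A head=0 tape=__[0]110_   (A,0)→(A,1,-1)
state=A head=-1 tape=_[_]1110_   (A,_)→(B,0,+1)
state=B head=0 tape=_0[1]110_   (B,1)→(C,0,-1)
state=C head=-1 tape=_[0]0110_   (C,0)→(C,0,+1)
state=C head=0 tape=_0[0]110_   (C,0)→(C,0,+1)
state=C head=1 tape=_00[1]10_   (C,1)→(C,0,-1)
state=C head=0 tape=_0[0]010_   (C,0)→(C,0,+1)
state=C head=1 tape=_00[0]10_   (C,0)→(C,0,+1)
state=C head=2 tape=_000[1]0_   (C,1)→(C,0,-1)
state=C head=1 tape=_00[0]00_   (C,0)→(C,0,+1)
state=C head=2 tape=_000[0]0_   (C,0)→(C,0,+1)
state=C head=3 tape=_0000[0]_   (C,0)→(C,0,+1)
state=C head=4 tape=_00000[_]   (C,_)→(A,_,-1)
state=A head=3 tape=_0000[0]_   (A,0)→(A,1,-1)
state=A head=2 tape=_000[0]1_   (A,0)→(A,1,-1)
state=A head=1 tape=_00[0]11_   (A,0)→(A,1,-1)
state=A head=0 tape=_0[0]111_   (A,0)→(A,1,-1)
state=A head=-1 tape=_[0]1111_   (A,0)→(A,1,-1)
state=A head=-2 tape=[_]11111_   (A,_)→(B,0,+1)
state=B head=-1 tape=0[1]1111_   (B,1)→(C,0,-1)
state=C head=-2 tape=[0]01111_   (C,0)→(C,0,+1)
state=C head=-1 tape=0[0]1111_   (C,0)→(C,0,+1)
state=C head=0 tape=00[1]111_   (C,1)→(C,0,-1)
state=C head=-1 tape=0[0]0111_   (C,0)→(C,0,+1)
state=C head=0 tape=00[0]111_   (C,0)→(C,0,+1)
state=C head=1 tape=000[1]11_   (C,1)→(C,0,-1)
state=C head=0 tape=00[0]011_   (C,0)→(C,0,+1)
state=C head=1 tape=000[0]11_
After 27 steps: state C, head at 1, tape 000011.

state C, head at 1, tape 000011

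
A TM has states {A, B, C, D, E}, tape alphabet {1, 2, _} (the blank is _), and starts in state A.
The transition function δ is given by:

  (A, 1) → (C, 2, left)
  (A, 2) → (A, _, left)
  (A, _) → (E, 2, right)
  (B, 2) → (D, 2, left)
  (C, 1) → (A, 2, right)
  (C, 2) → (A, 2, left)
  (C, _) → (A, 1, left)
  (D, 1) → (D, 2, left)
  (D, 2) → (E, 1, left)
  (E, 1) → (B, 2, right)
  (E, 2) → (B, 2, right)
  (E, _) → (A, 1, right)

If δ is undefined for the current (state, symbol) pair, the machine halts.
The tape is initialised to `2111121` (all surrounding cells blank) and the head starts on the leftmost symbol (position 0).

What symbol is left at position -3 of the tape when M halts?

2

state=A head=0 tape=___[2]111121   (A,2)→(A,_,left)
state=A head=-1 tape=__[_]_111121   (A,_)→(E,2,right)
state=E head=0 tape=__2[_]111121   (E,_)→(A,1,right)
state=A head=1 tape=__21[1]11121   (A,1)→(C,2,left)
state=C head=0 tape=__2[1]211121   (C,1)→(A,2,right)
state=A head=1 tape=__22[2]11121   (A,2)→(A,_,left)
state=A head=0 tape=__2[2]_11121   (A,2)→(A,_,left)
state=A head=-1 tape=__[2]__11121   (A,2)→(A,_,left)
state=A head=-2 tape=_[_]___11121   (A,_)→(E,2,right)
state=E head=-1 tape=_2[_]__11121   (E,_)→(A,1,right)
state=A head=0 tape=_21[_]_11121   (A,_)→(E,2,right)
state=E head=1 tape=_212[_]11121   (E,_)→(A,1,right)
state=A head=2 tape=_2121[1]1121   (A,1)→(C,2,left)
state=C head=1 tape=_212[1]21121   (C,1)→(A,2,right)
state=A head=2 tape=_2122[2]1121   (A,2)→(A,_,left)
state=A head=1 tape=_212[2]_1121   (A,2)→(A,_,left)
state=A head=0 tape=_21[2]__1121   (A,2)→(A,_,left)
state=A head=-1 tape=_2[1]___1121   (A,1)→(C,2,left)
state=C head=-2 tape=_[2]2___1121   (C,2)→(A,2,left)
state=A head=-3 tape=[_]22___1121   (A,_)→(E,2,right)
state=E head=-2 tape=2[2]2___1121   (E,2)→(B,2,right)
state=B head=-1 tape=22[2]___1121   (B,2)→(D,2,left)
state=D head=-2 tape=2[2]2___1121   (D,2)→(E,1,left)
state=E head=-3 tape=[2]12___1121   (E,2)→(B,2,right)
state=B head=-2 tape=2[1]2___1121
Cell -3 holds 2 when M halts.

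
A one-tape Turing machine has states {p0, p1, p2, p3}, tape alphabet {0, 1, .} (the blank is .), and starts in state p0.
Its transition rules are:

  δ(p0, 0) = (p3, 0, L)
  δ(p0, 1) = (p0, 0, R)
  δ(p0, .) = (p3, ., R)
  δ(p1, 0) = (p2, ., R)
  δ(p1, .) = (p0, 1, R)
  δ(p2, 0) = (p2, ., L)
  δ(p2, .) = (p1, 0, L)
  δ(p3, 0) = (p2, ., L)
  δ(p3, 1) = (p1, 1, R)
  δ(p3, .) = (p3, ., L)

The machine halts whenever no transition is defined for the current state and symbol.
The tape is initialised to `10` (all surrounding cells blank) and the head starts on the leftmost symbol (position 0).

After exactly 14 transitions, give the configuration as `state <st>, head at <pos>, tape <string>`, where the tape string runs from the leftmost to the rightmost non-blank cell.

state p2, head at 0, tape 11

p0 | ..[1]0   read 1 → write 0, move R, go to p0
p0 | ..0[0]   read 0 → write 0, move L, go to p3
p3 | ..[0]0   read 0 → write ., move L, go to p2
p2 | .[.].0   read . → write 0, move L, go to p1
p1 | [.]0.0   read . → write 1, move R, go to p0
p0 | 1[0].0   read 0 → write 0, move L, go to p3
p3 | [1]0.0   read 1 → write 1, move R, go to p1
p1 | 1[0].0   read 0 → write ., move R, go to p2
p2 | 1.[.]0   read . → write 0, move L, go to p1
p1 | 1[.]00   read . → write 1, move R, go to p0
p0 | 11[0]0   read 0 → write 0, move L, go to p3
p3 | 1[1]00   read 1 → write 1, move R, go to p1
p1 | 11[0]0   read 0 → write ., move R, go to p2
p2 | 11.[0]   read 0 → write ., move L, go to p2
p2 | 11[.].
After 14 steps: state p2, head at 0, tape 11.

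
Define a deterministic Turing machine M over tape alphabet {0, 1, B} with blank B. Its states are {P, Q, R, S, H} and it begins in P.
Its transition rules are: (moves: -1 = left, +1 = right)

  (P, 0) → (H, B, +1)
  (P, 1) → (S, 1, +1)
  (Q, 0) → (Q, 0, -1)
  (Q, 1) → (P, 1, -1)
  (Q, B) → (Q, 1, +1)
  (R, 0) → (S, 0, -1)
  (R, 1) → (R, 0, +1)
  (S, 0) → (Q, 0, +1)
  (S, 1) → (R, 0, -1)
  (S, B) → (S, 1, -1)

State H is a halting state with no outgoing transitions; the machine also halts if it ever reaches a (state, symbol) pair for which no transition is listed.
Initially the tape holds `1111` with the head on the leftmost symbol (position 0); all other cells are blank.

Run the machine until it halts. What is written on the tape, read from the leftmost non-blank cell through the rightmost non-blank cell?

10011

P | BB[1]111   read 1 → write 1, move +1, go to S
S | BB1[1]11   read 1 → write 0, move -1, go to R
R | BB[1]011   read 1 → write 0, move +1, go to R
R | BB0[0]11   read 0 → write 0, move -1, go to S
S | BB[0]011   read 0 → write 0, move +1, go to Q
Q | BB0[0]11   read 0 → write 0, move -1, go to Q
Q | BB[0]011   read 0 → write 0, move -1, go to Q
Q | B[B]0011   read B → write 1, move +1, go to Q
Q | B1[0]011   read 0 → write 0, move -1, go to Q
Q | B[1]0011   read 1 → write 1, move -1, go to P
P | [B]10011
The non-blank tape span at halt is 10011.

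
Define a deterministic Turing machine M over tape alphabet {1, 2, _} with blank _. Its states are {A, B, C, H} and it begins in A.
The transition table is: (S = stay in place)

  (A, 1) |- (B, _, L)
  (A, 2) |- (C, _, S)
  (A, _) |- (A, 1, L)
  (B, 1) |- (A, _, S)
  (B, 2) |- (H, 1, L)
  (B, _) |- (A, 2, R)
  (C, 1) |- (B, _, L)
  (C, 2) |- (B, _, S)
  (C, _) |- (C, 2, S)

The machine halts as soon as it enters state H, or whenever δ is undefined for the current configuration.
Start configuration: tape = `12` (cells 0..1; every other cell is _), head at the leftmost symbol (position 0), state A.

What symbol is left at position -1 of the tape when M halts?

1

A | __[1]2   read 1 → write _, move L, go to B
B | _[_]_2   read _ → write 2, move R, go to A
A | _2[_]2   read _ → write 1, move L, go to A
A | _[2]12   read 2 → write _, move S, go to C
C | _[_]12   read _ → write 2, move S, go to C
C | _[2]12   read 2 → write _, move S, go to B
B | _[_]12   read _ → write 2, move R, go to A
A | _2[1]2   read 1 → write _, move L, go to B
B | _[2]_2   read 2 → write 1, move L, go to H
H | [_]1_2
Cell -1 holds 1 when M halts.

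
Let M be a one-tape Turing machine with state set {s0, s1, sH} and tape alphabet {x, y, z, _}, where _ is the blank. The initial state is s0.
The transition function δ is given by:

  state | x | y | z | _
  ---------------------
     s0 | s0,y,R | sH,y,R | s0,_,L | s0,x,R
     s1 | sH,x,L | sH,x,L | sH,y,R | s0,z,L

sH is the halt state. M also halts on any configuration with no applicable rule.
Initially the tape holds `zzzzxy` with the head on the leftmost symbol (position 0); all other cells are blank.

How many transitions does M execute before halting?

state=s0 head=0 tape=_[z]zzzxy_   (s0,z)→(s0,_,L)
state=s0 head=-1 tape=[_]_zzzxy_   (s0,_)→(s0,x,R)
state=s0 head=0 tape=x[_]zzzxy_   (s0,_)→(s0,x,R)
state=s0 head=1 tape=xx[z]zzxy_   (s0,z)→(s0,_,L)
state=s0 head=0 tape=x[x]_zzxy_   (s0,x)→(s0,y,R)
state=s0 head=1 tape=xy[_]zzxy_   (s0,_)→(s0,x,R)
state=s0 head=2 tape=xyx[z]zxy_   (s0,z)→(s0,_,L)
state=s0 head=1 tape=xy[x]_zxy_   (s0,x)→(s0,y,R)
state=s0 head=2 tape=xyy[_]zxy_   (s0,_)→(s0,x,R)
state=s0 head=3 tape=xyyx[z]xy_   (s0,z)→(s0,_,L)
state=s0 head=2 tape=xyy[x]_xy_   (s0,x)→(s0,y,R)
state=s0 head=3 tape=xyyy[_]xy_   (s0,_)→(s0,x,R)
state=s0 head=4 tape=xyyyx[x]y_   (s0,x)→(s0,y,R)
state=s0 head=5 tape=xyyyxy[y]_   (s0,y)→(sH,y,R)
state=sH head=6 tape=xyyyxyy[_]
M halts after 14 transitions.

14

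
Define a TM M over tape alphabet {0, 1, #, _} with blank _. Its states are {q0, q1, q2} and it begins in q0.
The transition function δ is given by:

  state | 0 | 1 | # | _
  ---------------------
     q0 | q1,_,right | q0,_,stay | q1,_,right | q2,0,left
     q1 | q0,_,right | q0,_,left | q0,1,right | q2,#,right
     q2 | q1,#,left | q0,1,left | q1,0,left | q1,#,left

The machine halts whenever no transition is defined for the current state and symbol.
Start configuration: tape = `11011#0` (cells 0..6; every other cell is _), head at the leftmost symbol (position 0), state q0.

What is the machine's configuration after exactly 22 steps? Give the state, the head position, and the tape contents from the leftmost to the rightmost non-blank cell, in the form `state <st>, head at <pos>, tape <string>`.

state q1, head at 0, tape 11#00_1#0

state=q0 head=0 tape=__[1]1011#0   (q0,1)→(q0,_,stay)
state=q0 head=0 tape=__[_]1011#0   (q0,_)→(q2,0,left)
state=q2 head=-1 tape=_[_]01011#0   (q2,_)→(q1,#,left)
state=q1 head=-2 tape=[_]#01011#0   (q1,_)→(q2,#,right)
state=q2 head=-1 tape=#[#]01011#0   (q2,#)→(q1,0,left)
state=q1 head=-2 tape=[#]001011#0   (q1,#)→(q0,1,right)
state=q0 head=-1 tape=1[0]01011#0   (q0,0)→(q1,_,right)
state=q1 head=0 tape=1_[0]1011#0   (q1,0)→(q0,_,right)
state=q0 head=1 tape=1__[1]011#0   (q0,1)→(q0,_,stay)
state=q0 head=1 tape=1__[_]011#0   (q0,_)→(q2,0,left)
state=q2 head=0 tape=1_[_]0011#0   (q2,_)→(q1,#,left)
state=q1 head=-1 tape=1[_]#0011#0   (q1,_)→(q2,#,right)
state=q2 head=0 tape=1#[#]0011#0   (q2,#)→(q1,0,left)
state=q1 head=-1 tape=1[#]00011#0   (q1,#)→(q0,1,right)
state=q0 head=0 tape=11[0]0011#0   (q0,0)→(q1,_,right)
state=q1 head=1 tape=11_[0]011#0   (q1,0)→(q0,_,right)
state=q0 head=2 tape=11__[0]11#0   (q0,0)→(q1,_,right)
state=q1 head=3 tape=11___[1]1#0   (q1,1)→(q0,_,left)
state=q0 head=2 tape=11__[_]_1#0   (q0,_)→(q2,0,left)
state=q2 head=1 tape=11_[_]0_1#0   (q2,_)→(q1,#,left)
state=q1 head=0 tape=11[_]#0_1#0   (q1,_)→(q2,#,right)
state=q2 head=1 tape=11#[#]0_1#0   (q2,#)→(q1,0,left)
state=q1 head=0 tape=11[#]00_1#0
After 22 steps: state q1, head at 0, tape 11#00_1#0.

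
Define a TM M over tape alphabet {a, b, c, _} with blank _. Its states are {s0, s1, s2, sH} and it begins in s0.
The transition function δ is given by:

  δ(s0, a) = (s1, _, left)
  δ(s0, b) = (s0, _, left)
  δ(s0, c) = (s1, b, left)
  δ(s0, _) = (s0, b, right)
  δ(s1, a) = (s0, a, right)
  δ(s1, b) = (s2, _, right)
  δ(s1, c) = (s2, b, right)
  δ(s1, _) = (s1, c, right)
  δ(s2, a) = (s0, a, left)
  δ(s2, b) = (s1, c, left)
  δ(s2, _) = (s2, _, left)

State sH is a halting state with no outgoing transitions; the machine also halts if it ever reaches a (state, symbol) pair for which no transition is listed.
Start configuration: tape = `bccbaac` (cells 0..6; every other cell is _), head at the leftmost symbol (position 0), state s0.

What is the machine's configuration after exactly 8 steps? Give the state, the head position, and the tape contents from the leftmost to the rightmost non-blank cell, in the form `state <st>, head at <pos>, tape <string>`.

s0 | _[b]ccbaac   read b → write _, move left, go to s0
s0 | [_]_ccbaac   read _ → write b, move right, go to s0
s0 | b[_]ccbaac   read _ → write b, move right, go to s0
s0 | bb[c]cbaac   read c → write b, move left, go to s1
s1 | b[b]bcbaac   read b → write _, move right, go to s2
s2 | b_[b]cbaac   read b → write c, move left, go to s1
s1 | b[_]ccbaac   read _ → write c, move right, go to s1
s1 | bc[c]cbaac   read c → write b, move right, go to s2
s2 | bcb[c]baac
After 8 steps: state s2, head at 2, tape bcbcbaac.

state s2, head at 2, tape bcbcbaac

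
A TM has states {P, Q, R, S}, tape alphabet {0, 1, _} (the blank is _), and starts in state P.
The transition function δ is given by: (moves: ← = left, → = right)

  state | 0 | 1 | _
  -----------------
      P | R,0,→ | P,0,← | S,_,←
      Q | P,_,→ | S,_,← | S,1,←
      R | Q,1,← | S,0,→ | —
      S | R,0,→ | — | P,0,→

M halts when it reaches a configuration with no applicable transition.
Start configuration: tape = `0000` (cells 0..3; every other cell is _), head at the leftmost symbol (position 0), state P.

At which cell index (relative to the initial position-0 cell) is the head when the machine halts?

state=P head=0 tape=_[0]000   (P,0)→(R,0,→)
state=R head=1 tape=_0[0]00   (R,0)→(Q,1,←)
state=Q head=0 tape=_[0]100   (Q,0)→(P,_,→)
state=P head=1 tape=__[1]00   (P,1)→(P,0,←)
state=P head=0 tape=_[_]000   (P,_)→(S,_,←)
state=S head=-1 tape=[_]_000   (S,_)→(P,0,→)
state=P head=0 tape=0[_]000   (P,_)→(S,_,←)
state=S head=-1 tape=[0]_000   (S,0)→(R,0,→)
state=R head=0 tape=0[_]000
At halt the head is at cell 0.

0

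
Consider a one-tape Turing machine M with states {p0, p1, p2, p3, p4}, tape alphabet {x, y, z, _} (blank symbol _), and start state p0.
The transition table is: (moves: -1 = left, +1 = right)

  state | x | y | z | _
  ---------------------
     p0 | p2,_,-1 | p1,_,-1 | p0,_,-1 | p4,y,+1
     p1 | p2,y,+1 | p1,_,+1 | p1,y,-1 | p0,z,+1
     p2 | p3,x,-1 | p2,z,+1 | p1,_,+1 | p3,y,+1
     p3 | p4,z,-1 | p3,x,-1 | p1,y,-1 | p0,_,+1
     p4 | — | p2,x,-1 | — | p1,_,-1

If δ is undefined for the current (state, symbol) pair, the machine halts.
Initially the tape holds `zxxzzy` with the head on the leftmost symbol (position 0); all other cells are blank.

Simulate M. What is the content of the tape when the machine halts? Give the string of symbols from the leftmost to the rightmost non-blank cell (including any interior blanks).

state=p0 head=0 tape=_[z]xxzzy   (p0,z)→(p0,_,-1)
state=p0 head=-1 tape=[_]_xxzzy   (p0,_)→(p4,y,+1)
state=p4 head=0 tape=y[_]xxzzy   (p4,_)→(p1,_,-1)
state=p1 head=-1 tape=[y]_xxzzy   (p1,y)→(p1,_,+1)
state=p1 head=0 tape=_[_]xxzzy   (p1,_)→(p0,z,+1)
state=p0 head=1 tape=_z[x]xzzy   (p0,x)→(p2,_,-1)
state=p2 head=0 tape=_[z]_xzzy   (p2,z)→(p1,_,+1)
state=p1 head=1 tape=__[_]xzzy   (p1,_)→(p0,z,+1)
state=p0 head=2 tape=__z[x]zzy   (p0,x)→(p2,_,-1)
state=p2 head=1 tape=__[z]_zzy   (p2,z)→(p1,_,+1)
state=p1 head=2 tape=___[_]zzy   (p1,_)→(p0,z,+1)
state=p0 head=3 tape=___z[z]zy   (p0,z)→(p0,_,-1)
state=p0 head=2 tape=___[z]_zy   (p0,z)→(p0,_,-1)
state=p0 head=1 tape=__[_]__zy   (p0,_)→(p4,y,+1)
state=p4 head=2 tape=__y[_]_zy   (p4,_)→(p1,_,-1)
state=p1 head=1 tape=__[y]__zy   (p1,y)→(p1,_,+1)
state=p1 head=2 tape=___[_]_zy   (p1,_)→(p0,z,+1)
state=p0 head=3 tape=___z[_]zy   (p0,_)→(p4,y,+1)
state=p4 head=4 tape=___zy[z]y
The non-blank tape span at halt is zyzy.

zyzy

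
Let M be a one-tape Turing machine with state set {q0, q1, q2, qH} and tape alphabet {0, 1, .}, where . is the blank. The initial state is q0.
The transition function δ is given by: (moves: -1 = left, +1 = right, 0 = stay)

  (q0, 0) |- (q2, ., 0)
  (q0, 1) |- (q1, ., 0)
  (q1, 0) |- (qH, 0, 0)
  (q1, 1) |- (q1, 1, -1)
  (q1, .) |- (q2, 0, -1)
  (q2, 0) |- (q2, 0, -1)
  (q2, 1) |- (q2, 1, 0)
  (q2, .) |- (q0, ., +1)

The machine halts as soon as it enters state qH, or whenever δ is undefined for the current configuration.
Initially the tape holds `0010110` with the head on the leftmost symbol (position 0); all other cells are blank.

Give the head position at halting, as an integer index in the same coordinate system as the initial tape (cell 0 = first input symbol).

7

state=q0 head=0 tape=[0]010110.   (q0,0)→(q2,.,0)
state=q2 head=0 tape=[.]010110.   (q2,.)→(q0,.,+1)
state=q0 head=1 tape=.[0]10110.   (q0,0)→(q2,.,0)
state=q2 head=1 tape=.[.]10110.   (q2,.)→(q0,.,+1)
state=q0 head=2 tape=..[1]0110.   (q0,1)→(q1,.,0)
state=q1 head=2 tape=..[.]0110.   (q1,.)→(q2,0,-1)
state=q2 head=1 tape=.[.]00110.   (q2,.)→(q0,.,+1)
state=q0 head=2 tape=..[0]0110.   (q0,0)→(q2,.,0)
state=q2 head=2 tape=..[.]0110.   (q2,.)→(q0,.,+1)
state=q0 head=3 tape=...[0]110.   (q0,0)→(q2,.,0)
state=q2 head=3 tape=...[.]110.   (q2,.)→(q0,.,+1)
state=q0 head=4 tape=....[1]10.   (q0,1)→(q1,.,0)
state=q1 head=4 tape=....[.]10.   (q1,.)→(q2,0,-1)
state=q2 head=3 tape=...[.]010.   (q2,.)→(q0,.,+1)
state=q0 head=4 tape=....[0]10.   (q0,0)→(q2,.,0)
state=q2 head=4 tape=....[.]10.   (q2,.)→(q0,.,+1)
state=q0 head=5 tape=.....[1]0.   (q0,1)→(q1,.,0)
state=q1 head=5 tape=.....[.]0.   (q1,.)→(q2,0,-1)
state=q2 head=4 tape=....[.]00.   (q2,.)→(q0,.,+1)
state=q0 head=5 tape=.....[0]0.   (q0,0)→(q2,.,0)
state=q2 head=5 tape=.....[.]0.   (q2,.)→(q0,.,+1)
state=q0 head=6 tape=......[0].   (q0,0)→(q2,.,0)
state=q2 head=6 tape=......[.].   (q2,.)→(q0,.,+1)
state=q0 head=7 tape=.......[.]
At halt the head is at cell 7.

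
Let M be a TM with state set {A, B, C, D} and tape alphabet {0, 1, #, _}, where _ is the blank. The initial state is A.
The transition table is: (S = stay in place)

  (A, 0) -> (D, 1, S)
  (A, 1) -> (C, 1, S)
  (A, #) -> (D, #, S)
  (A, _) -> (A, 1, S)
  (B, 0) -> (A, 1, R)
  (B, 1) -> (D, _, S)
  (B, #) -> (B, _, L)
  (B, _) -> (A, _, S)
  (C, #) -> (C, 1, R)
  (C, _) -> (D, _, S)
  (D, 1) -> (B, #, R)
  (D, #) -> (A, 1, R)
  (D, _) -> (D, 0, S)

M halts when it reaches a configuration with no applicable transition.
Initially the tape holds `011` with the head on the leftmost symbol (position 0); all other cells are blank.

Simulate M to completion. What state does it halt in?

state=A head=0 tape=[0]11   (A,0)→(D,1,S)
state=D head=0 tape=[1]11   (D,1)→(B,#,R)
state=B head=1 tape=#[1]1   (B,1)→(D,_,S)
state=D head=1 tape=#[_]1   (D,_)→(D,0,S)
state=D head=1 tape=#[0]1
No transition is defined for (D, 0); M halts in state D.

D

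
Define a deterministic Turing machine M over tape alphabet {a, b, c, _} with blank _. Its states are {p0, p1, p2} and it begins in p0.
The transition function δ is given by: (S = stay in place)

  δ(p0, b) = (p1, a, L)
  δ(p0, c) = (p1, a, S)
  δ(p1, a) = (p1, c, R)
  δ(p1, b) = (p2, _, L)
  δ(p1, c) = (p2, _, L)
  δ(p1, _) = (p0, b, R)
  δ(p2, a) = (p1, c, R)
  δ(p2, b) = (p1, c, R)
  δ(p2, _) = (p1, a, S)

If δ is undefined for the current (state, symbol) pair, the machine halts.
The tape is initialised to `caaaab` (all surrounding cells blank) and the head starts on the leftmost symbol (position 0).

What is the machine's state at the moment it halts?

p2

state=p0 head=0 tape=[c]aaaab   (p0,c)→(p1,a,S)
state=p1 head=0 tape=[a]aaaab   (p1,a)→(p1,c,R)
state=p1 head=1 tape=c[a]aaab   (p1,a)→(p1,c,R)
state=p1 head=2 tape=cc[a]aab   (p1,a)→(p1,c,R)
state=p1 head=3 tape=ccc[a]ab   (p1,a)→(p1,c,R)
state=p1 head=4 tape=cccc[a]b   (p1,a)→(p1,c,R)
state=p1 head=5 tape=ccccc[b]   (p1,b)→(p2,_,L)
state=p2 head=4 tape=cccc[c]_
No transition is defined for (p2, c); M halts in state p2.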